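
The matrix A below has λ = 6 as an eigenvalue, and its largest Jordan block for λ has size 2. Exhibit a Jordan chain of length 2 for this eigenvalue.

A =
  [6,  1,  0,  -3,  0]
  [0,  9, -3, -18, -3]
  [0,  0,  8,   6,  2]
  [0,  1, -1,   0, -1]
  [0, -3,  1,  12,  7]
A Jordan chain for λ = 6 of length 2:
v_1 = (1, 3, 0, 1, -3)ᵀ
v_2 = (0, 1, 0, 0, 0)ᵀ

Let N = A − (6)·I. We want v_2 with N^2 v_2 = 0 but N^1 v_2 ≠ 0; then v_{j-1} := N · v_j for j = 2, …, 2.

Pick v_2 = (0, 1, 0, 0, 0)ᵀ.
Then v_1 = N · v_2 = (1, 3, 0, 1, -3)ᵀ.

Sanity check: (A − (6)·I) v_1 = (0, 0, 0, 0, 0)ᵀ = 0. ✓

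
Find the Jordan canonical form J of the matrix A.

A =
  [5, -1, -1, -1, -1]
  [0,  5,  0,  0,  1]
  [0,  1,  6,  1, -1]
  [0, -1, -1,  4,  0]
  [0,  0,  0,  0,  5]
J_2(5) ⊕ J_2(5) ⊕ J_1(5)

The characteristic polynomial is
  det(x·I − A) = x^5 - 25*x^4 + 250*x^3 - 1250*x^2 + 3125*x - 3125 = (x - 5)^5

Eigenvalues and multiplicities (the geometric multiplicity of λ is n − rank(A − λI), which equals the number of Jordan blocks for λ):
  λ = 5: algebraic multiplicity = 5, geometric multiplicity = 3

Determining the block sizes for each eigenvalue:
  λ = 5: with am = 5 and gm = 3, the partition is not yet determined (e.g. several partitions of 5 into 3 parts exist). Let N = A − (5)·I. Computing rank(N^1) = 2, rank(N^2) = 0; the number of blocks of size ≥ j is rank(N^{j−1}) − rank(N^j), giving [3, 2]. So we have 2 block(s) of size 2, 1 block(s) of size 1 → block sizes [2, 2, 1]

Assembling the blocks gives a Jordan form
J =
  [5, 1, 0, 0, 0]
  [0, 5, 0, 0, 0]
  [0, 0, 5, 1, 0]
  [0, 0, 0, 5, 0]
  [0, 0, 0, 0, 5]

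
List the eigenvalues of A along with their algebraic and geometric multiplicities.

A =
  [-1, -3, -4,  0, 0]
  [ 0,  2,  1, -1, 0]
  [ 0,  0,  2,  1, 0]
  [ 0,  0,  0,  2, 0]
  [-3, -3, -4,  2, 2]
λ = -1: alg = 1, geom = 1; λ = 2: alg = 4, geom = 2

Step 1 — factor the characteristic polynomial to read off the algebraic multiplicities:
  χ_A(x) = (x - 2)^4*(x + 1)

Step 2 — compute geometric multiplicities via the rank-nullity identity g(λ) = n − rank(A − λI):
  rank(A − (-1)·I) = 4, so dim ker(A − (-1)·I) = n − 4 = 1
  rank(A − (2)·I) = 3, so dim ker(A − (2)·I) = n − 3 = 2

Summary:
  λ = -1: algebraic multiplicity = 1, geometric multiplicity = 1
  λ = 2: algebraic multiplicity = 4, geometric multiplicity = 2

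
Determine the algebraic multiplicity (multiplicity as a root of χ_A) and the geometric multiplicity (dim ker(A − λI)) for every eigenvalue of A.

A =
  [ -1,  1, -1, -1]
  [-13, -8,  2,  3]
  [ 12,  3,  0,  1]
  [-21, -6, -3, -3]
λ = -3: alg = 4, geom = 2

Step 1 — factor the characteristic polynomial to read off the algebraic multiplicities:
  χ_A(x) = (x + 3)^4

Step 2 — compute geometric multiplicities via the rank-nullity identity g(λ) = n − rank(A − λI):
  rank(A − (-3)·I) = 2, so dim ker(A − (-3)·I) = n − 2 = 2

Summary:
  λ = -3: algebraic multiplicity = 4, geometric multiplicity = 2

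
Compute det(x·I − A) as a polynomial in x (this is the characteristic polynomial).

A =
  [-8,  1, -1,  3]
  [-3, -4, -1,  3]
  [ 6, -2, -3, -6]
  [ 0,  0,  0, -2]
x^4 + 17*x^3 + 105*x^2 + 275*x + 250

Expanding det(x·I − A) (e.g. by cofactor expansion or by noting that A is similar to its Jordan form J, which has the same characteristic polynomial as A) gives
  χ_A(x) = x^4 + 17*x^3 + 105*x^2 + 275*x + 250
which factors as (x + 2)*(x + 5)^3. The eigenvalues (with algebraic multiplicities) are λ = -5 with multiplicity 3, λ = -2 with multiplicity 1.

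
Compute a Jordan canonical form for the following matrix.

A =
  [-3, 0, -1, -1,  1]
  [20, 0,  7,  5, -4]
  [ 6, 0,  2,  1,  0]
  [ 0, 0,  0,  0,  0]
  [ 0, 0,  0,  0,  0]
J_1(-1) ⊕ J_3(0) ⊕ J_1(0)

The characteristic polynomial is
  det(x·I − A) = x^5 + x^4 = x^4*(x + 1)

Eigenvalues and multiplicities (the geometric multiplicity of λ is n − rank(A − λI), which equals the number of Jordan blocks for λ):
  λ = -1: algebraic multiplicity = 1, geometric multiplicity = 1
  λ = 0: algebraic multiplicity = 4, geometric multiplicity = 2

Determining the block sizes for each eigenvalue:
  λ = -1: one block (gm = 1), so the single block has size am = 1 → block sizes [1]
  λ = 0: with am = 4 and gm = 2, the partition is not yet determined (e.g. several partitions of 4 into 2 parts exist). Let N = A − (0)·I. Computing rank(N^1) = 3, rank(N^2) = 2, rank(N^3) = 1; the number of blocks of size ≥ j is rank(N^{j−1}) − rank(N^j), giving [2, 1, 1]. So we have 1 block(s) of size 3, 1 block(s) of size 1 → block sizes [3, 1]

Assembling the blocks gives a Jordan form
J =
  [-1, 0, 0, 0, 0]
  [ 0, 0, 1, 0, 0]
  [ 0, 0, 0, 1, 0]
  [ 0, 0, 0, 0, 0]
  [ 0, 0, 0, 0, 0]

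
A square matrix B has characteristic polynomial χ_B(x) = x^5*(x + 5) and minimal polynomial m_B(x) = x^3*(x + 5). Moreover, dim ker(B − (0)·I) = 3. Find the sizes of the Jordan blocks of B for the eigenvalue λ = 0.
Block sizes for λ = 0: [3, 1, 1]

Step 1 — from the characteristic polynomial, algebraic multiplicity of λ = 0 is 5. From dim ker(B − (0)·I) = 3, there are exactly 3 Jordan blocks for λ = 0.
Step 2 — from the minimal polynomial, the factor (x − 0)^3 tells us the largest block for λ = 0 has size 3.
Step 3 — with total size 5, 3 blocks, and largest block 3, the block sizes (in nonincreasing order) are [3, 1, 1].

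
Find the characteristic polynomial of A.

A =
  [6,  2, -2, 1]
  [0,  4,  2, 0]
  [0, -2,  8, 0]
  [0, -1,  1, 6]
x^4 - 24*x^3 + 216*x^2 - 864*x + 1296

Expanding det(x·I − A) (e.g. by cofactor expansion or by noting that A is similar to its Jordan form J, which has the same characteristic polynomial as A) gives
  χ_A(x) = x^4 - 24*x^3 + 216*x^2 - 864*x + 1296
which factors as (x - 6)^4. The eigenvalues (with algebraic multiplicities) are λ = 6 with multiplicity 4.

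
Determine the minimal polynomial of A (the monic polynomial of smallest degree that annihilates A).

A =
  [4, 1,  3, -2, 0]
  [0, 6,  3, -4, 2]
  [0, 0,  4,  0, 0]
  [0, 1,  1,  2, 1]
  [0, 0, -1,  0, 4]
x^3 - 12*x^2 + 48*x - 64

The characteristic polynomial is χ_A(x) = (x - 4)^5, so the eigenvalues are known. The minimal polynomial is
  m_A(x) = Π_λ (x − λ)^{k_λ}
where k_λ is the size of the *largest* Jordan block for λ (equivalently, the smallest k with (A − λI)^k v = 0 for every generalised eigenvector v of λ).

  λ = 4: largest Jordan block has size 3, contributing (x − 4)^3

So m_A(x) = (x - 4)^3 = x^3 - 12*x^2 + 48*x - 64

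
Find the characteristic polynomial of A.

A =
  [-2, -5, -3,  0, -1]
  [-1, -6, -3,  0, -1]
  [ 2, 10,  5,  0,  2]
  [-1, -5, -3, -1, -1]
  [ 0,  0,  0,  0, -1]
x^5 + 5*x^4 + 10*x^3 + 10*x^2 + 5*x + 1

Expanding det(x·I − A) (e.g. by cofactor expansion or by noting that A is similar to its Jordan form J, which has the same characteristic polynomial as A) gives
  χ_A(x) = x^5 + 5*x^4 + 10*x^3 + 10*x^2 + 5*x + 1
which factors as (x + 1)^5. The eigenvalues (with algebraic multiplicities) are λ = -1 with multiplicity 5.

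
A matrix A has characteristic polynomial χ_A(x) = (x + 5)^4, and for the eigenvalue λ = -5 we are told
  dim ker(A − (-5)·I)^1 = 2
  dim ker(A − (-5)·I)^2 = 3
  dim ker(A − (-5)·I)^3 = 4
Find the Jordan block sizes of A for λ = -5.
Block sizes for λ = -5: [3, 1]

From the dimensions of kernels of powers, the number of Jordan blocks of size at least j is d_j − d_{j−1} where d_j = dim ker(N^j) (with d_0 = 0). Computing the differences gives [2, 1, 1].
The number of blocks of size exactly k is (#blocks of size ≥ k) − (#blocks of size ≥ k + 1), so the partition is: 1 block(s) of size 1, 1 block(s) of size 3.
In nonincreasing order the block sizes are [3, 1].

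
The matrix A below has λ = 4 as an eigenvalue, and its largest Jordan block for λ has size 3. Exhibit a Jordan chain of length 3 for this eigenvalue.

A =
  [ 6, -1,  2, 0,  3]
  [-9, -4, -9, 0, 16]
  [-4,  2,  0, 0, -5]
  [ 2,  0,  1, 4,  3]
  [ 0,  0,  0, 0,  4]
A Jordan chain for λ = 4 of length 3:
v_1 = (0, 0, 0, 1, 0)ᵀ
v_2 = (1, 0, -1, 3, 0)ᵀ
v_3 = (0, 2, 0, 0, 1)ᵀ

Let N = A − (4)·I. We want v_3 with N^3 v_3 = 0 but N^2 v_3 ≠ 0; then v_{j-1} := N · v_j for j = 3, …, 2.

Pick v_3 = (0, 2, 0, 0, 1)ᵀ.
Then v_2 = N · v_3 = (1, 0, -1, 3, 0)ᵀ.
Then v_1 = N · v_2 = (0, 0, 0, 1, 0)ᵀ.

Sanity check: (A − (4)·I) v_1 = (0, 0, 0, 0, 0)ᵀ = 0. ✓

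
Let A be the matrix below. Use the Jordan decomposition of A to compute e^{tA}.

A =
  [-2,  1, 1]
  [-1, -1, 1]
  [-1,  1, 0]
e^{tA} =
  [-t^2*exp(-t)/2 - t*exp(-t) + exp(-t), t*exp(-t), t^2*exp(-t)/2 + t*exp(-t)]
  [-t*exp(-t), exp(-t), t*exp(-t)]
  [-t^2*exp(-t)/2 - t*exp(-t), t*exp(-t), t^2*exp(-t)/2 + t*exp(-t) + exp(-t)]

Strategy: write A = P · J · P⁻¹ where J is a Jordan canonical form, so e^{tA} = P · e^{tJ} · P⁻¹, and e^{tJ} can be computed block-by-block.

A has Jordan form
J =
  [-1,  1,  0]
  [ 0, -1,  1]
  [ 0,  0, -1]
(up to reordering of blocks).

Per-block formulas:
  For a 3×3 Jordan block J_3(-1): exp(t · J_3(-1)) = e^(-1t)·(I + t·N + (t^2/2)·N^2), where N is the 3×3 nilpotent shift.

After assembling e^{tJ} and conjugating by P, we get:

e^{tA} =
  [-t^2*exp(-t)/2 - t*exp(-t) + exp(-t), t*exp(-t), t^2*exp(-t)/2 + t*exp(-t)]
  [-t*exp(-t), exp(-t), t*exp(-t)]
  [-t^2*exp(-t)/2 - t*exp(-t), t*exp(-t), t^2*exp(-t)/2 + t*exp(-t) + exp(-t)]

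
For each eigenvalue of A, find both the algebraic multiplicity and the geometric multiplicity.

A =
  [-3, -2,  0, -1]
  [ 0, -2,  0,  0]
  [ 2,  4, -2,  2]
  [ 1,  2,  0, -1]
λ = -2: alg = 4, geom = 3

Step 1 — factor the characteristic polynomial to read off the algebraic multiplicities:
  χ_A(x) = (x + 2)^4

Step 2 — compute geometric multiplicities via the rank-nullity identity g(λ) = n − rank(A − λI):
  rank(A − (-2)·I) = 1, so dim ker(A − (-2)·I) = n − 1 = 3

Summary:
  λ = -2: algebraic multiplicity = 4, geometric multiplicity = 3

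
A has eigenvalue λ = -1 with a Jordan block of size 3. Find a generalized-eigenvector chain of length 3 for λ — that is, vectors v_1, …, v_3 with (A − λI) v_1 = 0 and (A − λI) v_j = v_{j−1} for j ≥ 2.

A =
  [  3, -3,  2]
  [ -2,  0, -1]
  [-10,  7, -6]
A Jordan chain for λ = -1 of length 3:
v_1 = (2, 0, -4)ᵀ
v_2 = (4, -2, -10)ᵀ
v_3 = (1, 0, 0)ᵀ

Let N = A − (-1)·I. We want v_3 with N^3 v_3 = 0 but N^2 v_3 ≠ 0; then v_{j-1} := N · v_j for j = 3, …, 2.

Pick v_3 = (1, 0, 0)ᵀ.
Then v_2 = N · v_3 = (4, -2, -10)ᵀ.
Then v_1 = N · v_2 = (2, 0, -4)ᵀ.

Sanity check: (A − (-1)·I) v_1 = (0, 0, 0)ᵀ = 0. ✓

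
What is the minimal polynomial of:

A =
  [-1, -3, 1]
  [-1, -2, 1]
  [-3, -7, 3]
x^3

The characteristic polynomial is χ_A(x) = x^3, so the eigenvalues are known. The minimal polynomial is
  m_A(x) = Π_λ (x − λ)^{k_λ}
where k_λ is the size of the *largest* Jordan block for λ (equivalently, the smallest k with (A − λI)^k v = 0 for every generalised eigenvector v of λ).

  λ = 0: largest Jordan block has size 3, contributing (x − 0)^3

So m_A(x) = x^3 = x^3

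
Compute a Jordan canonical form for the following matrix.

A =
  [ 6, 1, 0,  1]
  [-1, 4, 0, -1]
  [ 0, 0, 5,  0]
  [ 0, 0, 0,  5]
J_2(5) ⊕ J_1(5) ⊕ J_1(5)

The characteristic polynomial is
  det(x·I − A) = x^4 - 20*x^3 + 150*x^2 - 500*x + 625 = (x - 5)^4

Eigenvalues and multiplicities (the geometric multiplicity of λ is n − rank(A − λI), which equals the number of Jordan blocks for λ):
  λ = 5: algebraic multiplicity = 4, geometric multiplicity = 3

Determining the block sizes for each eigenvalue:
  λ = 5: 3 blocks summing to 4 forces exactly one block of size 2 and the rest size 1 → block sizes [2, 1, 1]

Assembling the blocks gives a Jordan form
J =
  [5, 1, 0, 0]
  [0, 5, 0, 0]
  [0, 0, 5, 0]
  [0, 0, 0, 5]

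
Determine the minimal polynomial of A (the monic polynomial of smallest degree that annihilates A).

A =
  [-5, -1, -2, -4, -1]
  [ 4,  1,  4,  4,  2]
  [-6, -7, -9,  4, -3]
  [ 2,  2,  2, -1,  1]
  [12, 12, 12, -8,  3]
x^4 + 8*x^3 + 22*x^2 + 24*x + 9

The characteristic polynomial is χ_A(x) = (x + 1)^2*(x + 3)^3, so the eigenvalues are known. The minimal polynomial is
  m_A(x) = Π_λ (x − λ)^{k_λ}
where k_λ is the size of the *largest* Jordan block for λ (equivalently, the smallest k with (A − λI)^k v = 0 for every generalised eigenvector v of λ).

  λ = -3: largest Jordan block has size 2, contributing (x + 3)^2
  λ = -1: largest Jordan block has size 2, contributing (x + 1)^2

So m_A(x) = (x + 1)^2*(x + 3)^2 = x^4 + 8*x^3 + 22*x^2 + 24*x + 9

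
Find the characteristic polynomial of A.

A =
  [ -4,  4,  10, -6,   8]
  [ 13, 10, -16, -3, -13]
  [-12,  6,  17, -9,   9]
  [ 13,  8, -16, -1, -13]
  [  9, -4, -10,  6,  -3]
x^5 - 19*x^4 + 139*x^3 - 485*x^2 + 800*x - 500

Expanding det(x·I − A) (e.g. by cofactor expansion or by noting that A is similar to its Jordan form J, which has the same characteristic polynomial as A) gives
  χ_A(x) = x^5 - 19*x^4 + 139*x^3 - 485*x^2 + 800*x - 500
which factors as (x - 5)^3*(x - 2)^2. The eigenvalues (with algebraic multiplicities) are λ = 2 with multiplicity 2, λ = 5 with multiplicity 3.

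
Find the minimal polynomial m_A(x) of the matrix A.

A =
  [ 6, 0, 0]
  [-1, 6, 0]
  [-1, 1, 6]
x^3 - 18*x^2 + 108*x - 216

The characteristic polynomial is χ_A(x) = (x - 6)^3, so the eigenvalues are known. The minimal polynomial is
  m_A(x) = Π_λ (x − λ)^{k_λ}
where k_λ is the size of the *largest* Jordan block for λ (equivalently, the smallest k with (A − λI)^k v = 0 for every generalised eigenvector v of λ).

  λ = 6: largest Jordan block has size 3, contributing (x − 6)^3

So m_A(x) = (x - 6)^3 = x^3 - 18*x^2 + 108*x - 216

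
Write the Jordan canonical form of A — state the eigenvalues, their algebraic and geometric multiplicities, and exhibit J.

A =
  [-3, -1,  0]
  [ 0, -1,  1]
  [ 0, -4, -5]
J_3(-3)

The characteristic polynomial is
  det(x·I − A) = x^3 + 9*x^2 + 27*x + 27 = (x + 3)^3

Eigenvalues and multiplicities (the geometric multiplicity of λ is n − rank(A − λI), which equals the number of Jordan blocks for λ):
  λ = -3: algebraic multiplicity = 3, geometric multiplicity = 1

Determining the block sizes for each eigenvalue:
  λ = -3: one block (gm = 1), so the single block has size am = 3 → block sizes [3]

Assembling the blocks gives a Jordan form
J =
  [-3,  1,  0]
  [ 0, -3,  1]
  [ 0,  0, -3]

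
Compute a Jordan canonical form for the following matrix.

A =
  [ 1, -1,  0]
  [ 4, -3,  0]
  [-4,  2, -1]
J_2(-1) ⊕ J_1(-1)

The characteristic polynomial is
  det(x·I − A) = x^3 + 3*x^2 + 3*x + 1 = (x + 1)^3

Eigenvalues and multiplicities (the geometric multiplicity of λ is n − rank(A − λI), which equals the number of Jordan blocks for λ):
  λ = -1: algebraic multiplicity = 3, geometric multiplicity = 2

Determining the block sizes for each eigenvalue:
  λ = -1: 2 blocks summing to 3 forces exactly one block of size 2 and the rest size 1 → block sizes [2, 1]

Assembling the blocks gives a Jordan form
J =
  [-1,  1,  0]
  [ 0, -1,  0]
  [ 0,  0, -1]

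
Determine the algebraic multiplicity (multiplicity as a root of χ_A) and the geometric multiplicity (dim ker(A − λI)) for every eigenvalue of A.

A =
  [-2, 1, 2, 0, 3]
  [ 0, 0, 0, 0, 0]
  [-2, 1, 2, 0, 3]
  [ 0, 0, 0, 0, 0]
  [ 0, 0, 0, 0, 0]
λ = 0: alg = 5, geom = 4

Step 1 — factor the characteristic polynomial to read off the algebraic multiplicities:
  χ_A(x) = x^5

Step 2 — compute geometric multiplicities via the rank-nullity identity g(λ) = n − rank(A − λI):
  rank(A − (0)·I) = 1, so dim ker(A − (0)·I) = n − 1 = 4

Summary:
  λ = 0: algebraic multiplicity = 5, geometric multiplicity = 4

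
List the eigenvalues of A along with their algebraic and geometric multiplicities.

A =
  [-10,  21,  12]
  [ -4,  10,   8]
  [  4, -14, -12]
λ = -4: alg = 3, geom = 2

Step 1 — factor the characteristic polynomial to read off the algebraic multiplicities:
  χ_A(x) = (x + 4)^3

Step 2 — compute geometric multiplicities via the rank-nullity identity g(λ) = n − rank(A − λI):
  rank(A − (-4)·I) = 1, so dim ker(A − (-4)·I) = n − 1 = 2

Summary:
  λ = -4: algebraic multiplicity = 3, geometric multiplicity = 2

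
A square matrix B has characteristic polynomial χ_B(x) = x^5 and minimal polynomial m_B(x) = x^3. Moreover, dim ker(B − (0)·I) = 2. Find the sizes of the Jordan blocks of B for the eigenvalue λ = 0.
Block sizes for λ = 0: [3, 2]

Step 1 — from the characteristic polynomial, algebraic multiplicity of λ = 0 is 5. From dim ker(B − (0)·I) = 2, there are exactly 2 Jordan blocks for λ = 0.
Step 2 — from the minimal polynomial, the factor (x − 0)^3 tells us the largest block for λ = 0 has size 3.
Step 3 — with total size 5, 2 blocks, and largest block 3, the block sizes (in nonincreasing order) are [3, 2].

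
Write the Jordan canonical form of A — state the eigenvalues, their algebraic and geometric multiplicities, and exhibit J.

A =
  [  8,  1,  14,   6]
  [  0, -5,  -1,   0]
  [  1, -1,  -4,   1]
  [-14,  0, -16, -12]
J_3(-5) ⊕ J_1(2)

The characteristic polynomial is
  det(x·I − A) = x^4 + 13*x^3 + 45*x^2 - 25*x - 250 = (x - 2)*(x + 5)^3

Eigenvalues and multiplicities (the geometric multiplicity of λ is n − rank(A − λI), which equals the number of Jordan blocks for λ):
  λ = -5: algebraic multiplicity = 3, geometric multiplicity = 1
  λ = 2: algebraic multiplicity = 1, geometric multiplicity = 1

Determining the block sizes for each eigenvalue:
  λ = -5: one block (gm = 1), so the single block has size am = 3 → block sizes [3]
  λ = 2: one block (gm = 1), so the single block has size am = 1 → block sizes [1]

Assembling the blocks gives a Jordan form
J =
  [-5,  1,  0, 0]
  [ 0, -5,  1, 0]
  [ 0,  0, -5, 0]
  [ 0,  0,  0, 2]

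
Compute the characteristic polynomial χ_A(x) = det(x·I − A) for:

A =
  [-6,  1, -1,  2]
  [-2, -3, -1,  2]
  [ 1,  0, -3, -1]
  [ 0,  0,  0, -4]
x^4 + 16*x^3 + 96*x^2 + 256*x + 256

Expanding det(x·I − A) (e.g. by cofactor expansion or by noting that A is similar to its Jordan form J, which has the same characteristic polynomial as A) gives
  χ_A(x) = x^4 + 16*x^3 + 96*x^2 + 256*x + 256
which factors as (x + 4)^4. The eigenvalues (with algebraic multiplicities) are λ = -4 with multiplicity 4.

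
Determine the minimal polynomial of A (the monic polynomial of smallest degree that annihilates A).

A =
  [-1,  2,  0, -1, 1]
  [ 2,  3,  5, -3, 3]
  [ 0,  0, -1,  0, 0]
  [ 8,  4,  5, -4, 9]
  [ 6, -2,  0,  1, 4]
x^4 - 2*x^3 - 12*x^2 - 14*x - 5

The characteristic polynomial is χ_A(x) = (x - 5)*(x + 1)^4, so the eigenvalues are known. The minimal polynomial is
  m_A(x) = Π_λ (x − λ)^{k_λ}
where k_λ is the size of the *largest* Jordan block for λ (equivalently, the smallest k with (A − λI)^k v = 0 for every generalised eigenvector v of λ).

  λ = -1: largest Jordan block has size 3, contributing (x + 1)^3
  λ = 5: largest Jordan block has size 1, contributing (x − 5)

So m_A(x) = (x - 5)*(x + 1)^3 = x^4 - 2*x^3 - 12*x^2 - 14*x - 5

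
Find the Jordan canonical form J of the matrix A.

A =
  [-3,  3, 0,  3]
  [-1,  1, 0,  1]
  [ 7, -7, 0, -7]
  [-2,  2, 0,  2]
J_2(0) ⊕ J_1(0) ⊕ J_1(0)

The characteristic polynomial is
  det(x·I − A) = x^4

Eigenvalues and multiplicities (the geometric multiplicity of λ is n − rank(A − λI), which equals the number of Jordan blocks for λ):
  λ = 0: algebraic multiplicity = 4, geometric multiplicity = 3

Determining the block sizes for each eigenvalue:
  λ = 0: 3 blocks summing to 4 forces exactly one block of size 2 and the rest size 1 → block sizes [2, 1, 1]

Assembling the blocks gives a Jordan form
J =
  [0, 1, 0, 0]
  [0, 0, 0, 0]
  [0, 0, 0, 0]
  [0, 0, 0, 0]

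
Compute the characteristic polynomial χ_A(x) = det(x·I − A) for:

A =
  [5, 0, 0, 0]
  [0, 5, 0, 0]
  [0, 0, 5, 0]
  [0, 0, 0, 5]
x^4 - 20*x^3 + 150*x^2 - 500*x + 625

Expanding det(x·I − A) (e.g. by cofactor expansion or by noting that A is similar to its Jordan form J, which has the same characteristic polynomial as A) gives
  χ_A(x) = x^4 - 20*x^3 + 150*x^2 - 500*x + 625
which factors as (x - 5)^4. The eigenvalues (with algebraic multiplicities) are λ = 5 with multiplicity 4.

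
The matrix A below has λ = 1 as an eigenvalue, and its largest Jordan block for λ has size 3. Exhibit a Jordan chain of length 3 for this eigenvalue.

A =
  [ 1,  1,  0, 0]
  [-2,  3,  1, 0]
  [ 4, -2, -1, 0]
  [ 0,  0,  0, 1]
A Jordan chain for λ = 1 of length 3:
v_1 = (-2, 0, -4, 0)ᵀ
v_2 = (0, -2, 4, 0)ᵀ
v_3 = (1, 0, 0, 0)ᵀ

Let N = A − (1)·I. We want v_3 with N^3 v_3 = 0 but N^2 v_3 ≠ 0; then v_{j-1} := N · v_j for j = 3, …, 2.

Pick v_3 = (1, 0, 0, 0)ᵀ.
Then v_2 = N · v_3 = (0, -2, 4, 0)ᵀ.
Then v_1 = N · v_2 = (-2, 0, -4, 0)ᵀ.

Sanity check: (A − (1)·I) v_1 = (0, 0, 0, 0)ᵀ = 0. ✓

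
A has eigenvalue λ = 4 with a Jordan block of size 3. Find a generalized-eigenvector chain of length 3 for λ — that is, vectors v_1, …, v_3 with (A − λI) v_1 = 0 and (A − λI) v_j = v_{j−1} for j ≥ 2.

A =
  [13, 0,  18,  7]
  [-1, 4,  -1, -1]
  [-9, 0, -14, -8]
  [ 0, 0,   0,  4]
A Jordan chain for λ = 4 of length 3:
v_1 = (0, -1, 0, 0)ᵀ
v_2 = (2, 0, -1, 0)ᵀ
v_3 = (1, 0, 0, -1)ᵀ

Let N = A − (4)·I. We want v_3 with N^3 v_3 = 0 but N^2 v_3 ≠ 0; then v_{j-1} := N · v_j for j = 3, …, 2.

Pick v_3 = (1, 0, 0, -1)ᵀ.
Then v_2 = N · v_3 = (2, 0, -1, 0)ᵀ.
Then v_1 = N · v_2 = (0, -1, 0, 0)ᵀ.

Sanity check: (A − (4)·I) v_1 = (0, 0, 0, 0)ᵀ = 0. ✓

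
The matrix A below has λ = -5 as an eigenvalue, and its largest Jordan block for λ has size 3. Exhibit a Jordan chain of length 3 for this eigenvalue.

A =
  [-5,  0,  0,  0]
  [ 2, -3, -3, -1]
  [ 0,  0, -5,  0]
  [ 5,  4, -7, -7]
A Jordan chain for λ = -5 of length 3:
v_1 = (0, -1, 0, -2)ᵀ
v_2 = (0, 2, 0, 5)ᵀ
v_3 = (1, 0, 0, 0)ᵀ

Let N = A − (-5)·I. We want v_3 with N^3 v_3 = 0 but N^2 v_3 ≠ 0; then v_{j-1} := N · v_j for j = 3, …, 2.

Pick v_3 = (1, 0, 0, 0)ᵀ.
Then v_2 = N · v_3 = (0, 2, 0, 5)ᵀ.
Then v_1 = N · v_2 = (0, -1, 0, -2)ᵀ.

Sanity check: (A − (-5)·I) v_1 = (0, 0, 0, 0)ᵀ = 0. ✓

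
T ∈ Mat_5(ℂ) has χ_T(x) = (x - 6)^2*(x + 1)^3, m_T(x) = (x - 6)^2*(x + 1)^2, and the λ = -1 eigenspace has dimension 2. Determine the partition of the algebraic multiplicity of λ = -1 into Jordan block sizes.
Block sizes for λ = -1: [2, 1]

Step 1 — from the characteristic polynomial, algebraic multiplicity of λ = -1 is 3. From dim ker(T − (-1)·I) = 2, there are exactly 2 Jordan blocks for λ = -1.
Step 2 — from the minimal polynomial, the factor (x + 1)^2 tells us the largest block for λ = -1 has size 2.
Step 3 — with total size 3, 2 blocks, and largest block 2, the block sizes (in nonincreasing order) are [2, 1].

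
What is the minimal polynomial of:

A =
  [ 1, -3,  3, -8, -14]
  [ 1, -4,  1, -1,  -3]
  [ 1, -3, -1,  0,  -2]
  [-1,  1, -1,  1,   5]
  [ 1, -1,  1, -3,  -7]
x^3 + 6*x^2 + 12*x + 8

The characteristic polynomial is χ_A(x) = (x + 2)^5, so the eigenvalues are known. The minimal polynomial is
  m_A(x) = Π_λ (x − λ)^{k_λ}
where k_λ is the size of the *largest* Jordan block for λ (equivalently, the smallest k with (A − λI)^k v = 0 for every generalised eigenvector v of λ).

  λ = -2: largest Jordan block has size 3, contributing (x + 2)^3

So m_A(x) = (x + 2)^3 = x^3 + 6*x^2 + 12*x + 8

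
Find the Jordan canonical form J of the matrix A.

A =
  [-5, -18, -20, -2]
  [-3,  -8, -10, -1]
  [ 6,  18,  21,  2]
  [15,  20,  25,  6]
J_1(1) ⊕ J_1(1) ⊕ J_2(6)

The characteristic polynomial is
  det(x·I − A) = x^4 - 14*x^3 + 61*x^2 - 84*x + 36 = (x - 6)^2*(x - 1)^2

Eigenvalues and multiplicities (the geometric multiplicity of λ is n − rank(A − λI), which equals the number of Jordan blocks for λ):
  λ = 1: algebraic multiplicity = 2, geometric multiplicity = 2
  λ = 6: algebraic multiplicity = 2, geometric multiplicity = 1

Determining the block sizes for each eigenvalue:
  λ = 1: gm = am = 2, so every block has size 1 → block sizes [1, 1]
  λ = 6: one block (gm = 1), so the single block has size am = 2 → block sizes [2]

Assembling the blocks gives a Jordan form
J =
  [1, 0, 0, 0]
  [0, 1, 0, 0]
  [0, 0, 6, 1]
  [0, 0, 0, 6]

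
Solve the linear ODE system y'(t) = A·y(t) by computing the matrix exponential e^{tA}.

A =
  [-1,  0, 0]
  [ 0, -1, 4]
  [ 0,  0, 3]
e^{tA} =
  [exp(-t), 0, 0]
  [0, exp(-t), exp(3*t) - exp(-t)]
  [0, 0, exp(3*t)]

Strategy: write A = P · J · P⁻¹ where J is a Jordan canonical form, so e^{tA} = P · e^{tJ} · P⁻¹, and e^{tJ} can be computed block-by-block.

A has Jordan form
J =
  [-1,  0, 0]
  [ 0, -1, 0]
  [ 0,  0, 3]
(up to reordering of blocks).

Per-block formulas:
  For a 1×1 block at λ = -1: exp(t · [-1]) = [e^(-1t)].
  For a 1×1 block at λ = 3: exp(t · [3]) = [e^(3t)].

After assembling e^{tJ} and conjugating by P, we get:

e^{tA} =
  [exp(-t), 0, 0]
  [0, exp(-t), exp(3*t) - exp(-t)]
  [0, 0, exp(3*t)]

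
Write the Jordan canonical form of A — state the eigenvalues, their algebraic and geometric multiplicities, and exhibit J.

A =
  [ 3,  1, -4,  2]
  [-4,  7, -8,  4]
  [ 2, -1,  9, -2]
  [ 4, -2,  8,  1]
J_2(5) ⊕ J_1(5) ⊕ J_1(5)

The characteristic polynomial is
  det(x·I − A) = x^4 - 20*x^3 + 150*x^2 - 500*x + 625 = (x - 5)^4

Eigenvalues and multiplicities (the geometric multiplicity of λ is n − rank(A − λI), which equals the number of Jordan blocks for λ):
  λ = 5: algebraic multiplicity = 4, geometric multiplicity = 3

Determining the block sizes for each eigenvalue:
  λ = 5: 3 blocks summing to 4 forces exactly one block of size 2 and the rest size 1 → block sizes [2, 1, 1]

Assembling the blocks gives a Jordan form
J =
  [5, 1, 0, 0]
  [0, 5, 0, 0]
  [0, 0, 5, 0]
  [0, 0, 0, 5]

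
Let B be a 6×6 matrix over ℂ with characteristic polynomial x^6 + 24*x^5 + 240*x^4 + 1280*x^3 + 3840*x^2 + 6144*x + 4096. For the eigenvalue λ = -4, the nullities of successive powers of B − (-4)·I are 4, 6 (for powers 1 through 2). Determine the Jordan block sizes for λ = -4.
Block sizes for λ = -4: [2, 2, 1, 1]

From the dimensions of kernels of powers, the number of Jordan blocks of size at least j is d_j − d_{j−1} where d_j = dim ker(N^j) (with d_0 = 0). Computing the differences gives [4, 2].
The number of blocks of size exactly k is (#blocks of size ≥ k) − (#blocks of size ≥ k + 1), so the partition is: 2 block(s) of size 1, 2 block(s) of size 2.
In nonincreasing order the block sizes are [2, 2, 1, 1].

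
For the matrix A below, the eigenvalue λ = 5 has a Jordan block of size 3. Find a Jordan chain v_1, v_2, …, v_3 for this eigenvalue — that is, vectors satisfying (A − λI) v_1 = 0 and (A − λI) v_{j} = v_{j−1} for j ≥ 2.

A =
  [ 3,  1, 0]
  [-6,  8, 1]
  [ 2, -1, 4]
A Jordan chain for λ = 5 of length 3:
v_1 = (-2, -4, 0)ᵀ
v_2 = (-2, -6, 2)ᵀ
v_3 = (1, 0, 0)ᵀ

Let N = A − (5)·I. We want v_3 with N^3 v_3 = 0 but N^2 v_3 ≠ 0; then v_{j-1} := N · v_j for j = 3, …, 2.

Pick v_3 = (1, 0, 0)ᵀ.
Then v_2 = N · v_3 = (-2, -6, 2)ᵀ.
Then v_1 = N · v_2 = (-2, -4, 0)ᵀ.

Sanity check: (A − (5)·I) v_1 = (0, 0, 0)ᵀ = 0. ✓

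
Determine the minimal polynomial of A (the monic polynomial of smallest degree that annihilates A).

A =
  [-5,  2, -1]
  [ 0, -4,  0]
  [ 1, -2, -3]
x^2 + 8*x + 16

The characteristic polynomial is χ_A(x) = (x + 4)^3, so the eigenvalues are known. The minimal polynomial is
  m_A(x) = Π_λ (x − λ)^{k_λ}
where k_λ is the size of the *largest* Jordan block for λ (equivalently, the smallest k with (A − λI)^k v = 0 for every generalised eigenvector v of λ).

  λ = -4: largest Jordan block has size 2, contributing (x + 4)^2

So m_A(x) = (x + 4)^2 = x^2 + 8*x + 16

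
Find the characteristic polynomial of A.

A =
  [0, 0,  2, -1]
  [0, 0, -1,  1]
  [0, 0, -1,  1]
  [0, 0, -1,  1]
x^4

Expanding det(x·I − A) (e.g. by cofactor expansion or by noting that A is similar to its Jordan form J, which has the same characteristic polynomial as A) gives
  χ_A(x) = x^4
which factors as x^4. The eigenvalues (with algebraic multiplicities) are λ = 0 with multiplicity 4.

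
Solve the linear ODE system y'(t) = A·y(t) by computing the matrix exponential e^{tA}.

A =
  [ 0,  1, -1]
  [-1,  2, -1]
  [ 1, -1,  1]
e^{tA} =
  [-t^2*exp(t)/2 - t*exp(t) + exp(t), t^2*exp(t)/2 + t*exp(t), -t*exp(t)]
  [-t^2*exp(t)/2 - t*exp(t), t^2*exp(t)/2 + t*exp(t) + exp(t), -t*exp(t)]
  [t*exp(t), -t*exp(t), exp(t)]

Strategy: write A = P · J · P⁻¹ where J is a Jordan canonical form, so e^{tA} = P · e^{tJ} · P⁻¹, and e^{tJ} can be computed block-by-block.

A has Jordan form
J =
  [1, 1, 0]
  [0, 1, 1]
  [0, 0, 1]
(up to reordering of blocks).

Per-block formulas:
  For a 3×3 Jordan block J_3(1): exp(t · J_3(1)) = e^(1t)·(I + t·N + (t^2/2)·N^2), where N is the 3×3 nilpotent shift.

After assembling e^{tJ} and conjugating by P, we get:

e^{tA} =
  [-t^2*exp(t)/2 - t*exp(t) + exp(t), t^2*exp(t)/2 + t*exp(t), -t*exp(t)]
  [-t^2*exp(t)/2 - t*exp(t), t^2*exp(t)/2 + t*exp(t) + exp(t), -t*exp(t)]
  [t*exp(t), -t*exp(t), exp(t)]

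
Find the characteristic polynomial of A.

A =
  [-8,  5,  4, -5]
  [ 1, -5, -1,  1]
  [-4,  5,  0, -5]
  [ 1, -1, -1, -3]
x^4 + 16*x^3 + 96*x^2 + 256*x + 256

Expanding det(x·I − A) (e.g. by cofactor expansion or by noting that A is similar to its Jordan form J, which has the same characteristic polynomial as A) gives
  χ_A(x) = x^4 + 16*x^3 + 96*x^2 + 256*x + 256
which factors as (x + 4)^4. The eigenvalues (with algebraic multiplicities) are λ = -4 with multiplicity 4.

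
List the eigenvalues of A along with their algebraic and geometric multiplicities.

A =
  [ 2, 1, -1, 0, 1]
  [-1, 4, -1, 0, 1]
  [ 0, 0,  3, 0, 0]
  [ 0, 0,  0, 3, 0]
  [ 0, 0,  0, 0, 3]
λ = 3: alg = 5, geom = 4

Step 1 — factor the characteristic polynomial to read off the algebraic multiplicities:
  χ_A(x) = (x - 3)^5

Step 2 — compute geometric multiplicities via the rank-nullity identity g(λ) = n − rank(A − λI):
  rank(A − (3)·I) = 1, so dim ker(A − (3)·I) = n − 1 = 4

Summary:
  λ = 3: algebraic multiplicity = 5, geometric multiplicity = 4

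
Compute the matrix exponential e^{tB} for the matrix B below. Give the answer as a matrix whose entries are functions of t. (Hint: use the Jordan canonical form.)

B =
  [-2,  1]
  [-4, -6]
e^{tB} =
  [2*t*exp(-4*t) + exp(-4*t), t*exp(-4*t)]
  [-4*t*exp(-4*t), -2*t*exp(-4*t) + exp(-4*t)]

Strategy: write B = P · J · P⁻¹ where J is a Jordan canonical form, so e^{tB} = P · e^{tJ} · P⁻¹, and e^{tJ} can be computed block-by-block.

B has Jordan form
J =
  [-4,  1]
  [ 0, -4]
(up to reordering of blocks).

Per-block formulas:
  For a 2×2 Jordan block J_2(-4): exp(t · J_2(-4)) = e^(-4t)·(I + t·N), where N is the 2×2 nilpotent shift.

After assembling e^{tJ} and conjugating by P, we get:

e^{tB} =
  [2*t*exp(-4*t) + exp(-4*t), t*exp(-4*t)]
  [-4*t*exp(-4*t), -2*t*exp(-4*t) + exp(-4*t)]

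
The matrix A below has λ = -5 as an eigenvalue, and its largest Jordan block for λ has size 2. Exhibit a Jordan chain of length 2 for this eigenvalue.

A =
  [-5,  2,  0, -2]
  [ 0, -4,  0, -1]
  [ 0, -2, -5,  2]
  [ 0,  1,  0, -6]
A Jordan chain for λ = -5 of length 2:
v_1 = (2, 1, -2, 1)ᵀ
v_2 = (0, 1, 0, 0)ᵀ

Let N = A − (-5)·I. We want v_2 with N^2 v_2 = 0 but N^1 v_2 ≠ 0; then v_{j-1} := N · v_j for j = 2, …, 2.

Pick v_2 = (0, 1, 0, 0)ᵀ.
Then v_1 = N · v_2 = (2, 1, -2, 1)ᵀ.

Sanity check: (A − (-5)·I) v_1 = (0, 0, 0, 0)ᵀ = 0. ✓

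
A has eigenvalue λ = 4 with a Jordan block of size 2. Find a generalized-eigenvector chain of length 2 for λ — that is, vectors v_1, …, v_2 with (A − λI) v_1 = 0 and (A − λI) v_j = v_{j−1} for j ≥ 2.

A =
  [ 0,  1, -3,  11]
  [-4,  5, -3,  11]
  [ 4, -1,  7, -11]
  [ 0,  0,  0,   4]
A Jordan chain for λ = 4 of length 2:
v_1 = (-4, -4, 4, 0)ᵀ
v_2 = (1, 0, 0, 0)ᵀ

Let N = A − (4)·I. We want v_2 with N^2 v_2 = 0 but N^1 v_2 ≠ 0; then v_{j-1} := N · v_j for j = 2, …, 2.

Pick v_2 = (1, 0, 0, 0)ᵀ.
Then v_1 = N · v_2 = (-4, -4, 4, 0)ᵀ.

Sanity check: (A − (4)·I) v_1 = (0, 0, 0, 0)ᵀ = 0. ✓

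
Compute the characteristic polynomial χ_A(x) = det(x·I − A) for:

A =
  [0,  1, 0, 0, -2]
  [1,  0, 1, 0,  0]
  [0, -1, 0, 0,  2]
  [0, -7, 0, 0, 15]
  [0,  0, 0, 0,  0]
x^5

Expanding det(x·I − A) (e.g. by cofactor expansion or by noting that A is similar to its Jordan form J, which has the same characteristic polynomial as A) gives
  χ_A(x) = x^5
which factors as x^5. The eigenvalues (with algebraic multiplicities) are λ = 0 with multiplicity 5.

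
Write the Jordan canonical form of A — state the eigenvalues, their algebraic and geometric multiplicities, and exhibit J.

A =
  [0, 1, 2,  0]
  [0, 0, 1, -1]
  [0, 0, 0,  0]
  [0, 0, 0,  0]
J_3(0) ⊕ J_1(0)

The characteristic polynomial is
  det(x·I − A) = x^4

Eigenvalues and multiplicities (the geometric multiplicity of λ is n − rank(A − λI), which equals the number of Jordan blocks for λ):
  λ = 0: algebraic multiplicity = 4, geometric multiplicity = 2

Determining the block sizes for each eigenvalue:
  λ = 0: with am = 4 and gm = 2, the partition is not yet determined (e.g. several partitions of 4 into 2 parts exist). Let N = A − (0)·I. Computing rank(N^1) = 2, rank(N^2) = 1, rank(N^3) = 0; the number of blocks of size ≥ j is rank(N^{j−1}) − rank(N^j), giving [2, 1, 1]. So we have 1 block(s) of size 3, 1 block(s) of size 1 → block sizes [3, 1]

Assembling the blocks gives a Jordan form
J =
  [0, 1, 0, 0]
  [0, 0, 1, 0]
  [0, 0, 0, 0]
  [0, 0, 0, 0]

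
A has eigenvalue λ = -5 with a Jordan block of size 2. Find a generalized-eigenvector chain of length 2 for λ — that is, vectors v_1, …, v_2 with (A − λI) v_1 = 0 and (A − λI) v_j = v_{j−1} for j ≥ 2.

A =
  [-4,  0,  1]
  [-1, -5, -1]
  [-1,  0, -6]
A Jordan chain for λ = -5 of length 2:
v_1 = (1, -1, -1)ᵀ
v_2 = (1, 0, 0)ᵀ

Let N = A − (-5)·I. We want v_2 with N^2 v_2 = 0 but N^1 v_2 ≠ 0; then v_{j-1} := N · v_j for j = 2, …, 2.

Pick v_2 = (1, 0, 0)ᵀ.
Then v_1 = N · v_2 = (1, -1, -1)ᵀ.

Sanity check: (A − (-5)·I) v_1 = (0, 0, 0)ᵀ = 0. ✓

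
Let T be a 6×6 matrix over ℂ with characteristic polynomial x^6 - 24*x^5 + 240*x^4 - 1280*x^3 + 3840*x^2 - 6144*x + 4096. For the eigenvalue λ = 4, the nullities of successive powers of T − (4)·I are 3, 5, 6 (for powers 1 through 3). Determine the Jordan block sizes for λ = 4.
Block sizes for λ = 4: [3, 2, 1]

From the dimensions of kernels of powers, the number of Jordan blocks of size at least j is d_j − d_{j−1} where d_j = dim ker(N^j) (with d_0 = 0). Computing the differences gives [3, 2, 1].
The number of blocks of size exactly k is (#blocks of size ≥ k) − (#blocks of size ≥ k + 1), so the partition is: 1 block(s) of size 1, 1 block(s) of size 2, 1 block(s) of size 3.
In nonincreasing order the block sizes are [3, 2, 1].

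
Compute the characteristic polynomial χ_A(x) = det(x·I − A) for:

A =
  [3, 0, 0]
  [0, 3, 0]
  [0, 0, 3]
x^3 - 9*x^2 + 27*x - 27

Expanding det(x·I − A) (e.g. by cofactor expansion or by noting that A is similar to its Jordan form J, which has the same characteristic polynomial as A) gives
  χ_A(x) = x^3 - 9*x^2 + 27*x - 27
which factors as (x - 3)^3. The eigenvalues (with algebraic multiplicities) are λ = 3 with multiplicity 3.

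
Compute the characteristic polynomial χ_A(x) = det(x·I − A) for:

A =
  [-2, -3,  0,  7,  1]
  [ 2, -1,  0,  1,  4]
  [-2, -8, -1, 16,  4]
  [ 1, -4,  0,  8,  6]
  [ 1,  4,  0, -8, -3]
x^5 - x^4 - 5*x^3 + x^2 + 8*x + 4

Expanding det(x·I − A) (e.g. by cofactor expansion or by noting that A is similar to its Jordan form J, which has the same characteristic polynomial as A) gives
  χ_A(x) = x^5 - x^4 - 5*x^3 + x^2 + 8*x + 4
which factors as (x - 2)^2*(x + 1)^3. The eigenvalues (with algebraic multiplicities) are λ = -1 with multiplicity 3, λ = 2 with multiplicity 2.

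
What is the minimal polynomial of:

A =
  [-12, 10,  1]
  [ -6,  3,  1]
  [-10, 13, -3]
x^3 + 12*x^2 + 48*x + 64

The characteristic polynomial is χ_A(x) = (x + 4)^3, so the eigenvalues are known. The minimal polynomial is
  m_A(x) = Π_λ (x − λ)^{k_λ}
where k_λ is the size of the *largest* Jordan block for λ (equivalently, the smallest k with (A − λI)^k v = 0 for every generalised eigenvector v of λ).

  λ = -4: largest Jordan block has size 3, contributing (x + 4)^3

So m_A(x) = (x + 4)^3 = x^3 + 12*x^2 + 48*x + 64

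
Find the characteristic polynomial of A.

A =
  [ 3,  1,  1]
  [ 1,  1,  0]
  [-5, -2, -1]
x^3 - 3*x^2 + 3*x - 1

Expanding det(x·I − A) (e.g. by cofactor expansion or by noting that A is similar to its Jordan form J, which has the same characteristic polynomial as A) gives
  χ_A(x) = x^3 - 3*x^2 + 3*x - 1
which factors as (x - 1)^3. The eigenvalues (with algebraic multiplicities) are λ = 1 with multiplicity 3.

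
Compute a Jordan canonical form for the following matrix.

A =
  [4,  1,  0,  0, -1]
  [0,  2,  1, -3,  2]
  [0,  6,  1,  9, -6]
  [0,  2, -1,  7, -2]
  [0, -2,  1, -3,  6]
J_2(4) ⊕ J_2(4) ⊕ J_1(4)

The characteristic polynomial is
  det(x·I − A) = x^5 - 20*x^4 + 160*x^3 - 640*x^2 + 1280*x - 1024 = (x - 4)^5

Eigenvalues and multiplicities (the geometric multiplicity of λ is n − rank(A − λI), which equals the number of Jordan blocks for λ):
  λ = 4: algebraic multiplicity = 5, geometric multiplicity = 3

Determining the block sizes for each eigenvalue:
  λ = 4: with am = 5 and gm = 3, the partition is not yet determined (e.g. several partitions of 5 into 3 parts exist). Let N = A − (4)·I. Computing rank(N^1) = 2, rank(N^2) = 0; the number of blocks of size ≥ j is rank(N^{j−1}) − rank(N^j), giving [3, 2]. So we have 2 block(s) of size 2, 1 block(s) of size 1 → block sizes [2, 2, 1]

Assembling the blocks gives a Jordan form
J =
  [4, 1, 0, 0, 0]
  [0, 4, 0, 0, 0]
  [0, 0, 4, 1, 0]
  [0, 0, 0, 4, 0]
  [0, 0, 0, 0, 4]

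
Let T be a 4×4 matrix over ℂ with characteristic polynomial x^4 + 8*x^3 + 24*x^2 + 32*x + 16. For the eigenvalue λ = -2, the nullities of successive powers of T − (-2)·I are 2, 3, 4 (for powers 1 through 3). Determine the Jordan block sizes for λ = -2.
Block sizes for λ = -2: [3, 1]

From the dimensions of kernels of powers, the number of Jordan blocks of size at least j is d_j − d_{j−1} where d_j = dim ker(N^j) (with d_0 = 0). Computing the differences gives [2, 1, 1].
The number of blocks of size exactly k is (#blocks of size ≥ k) − (#blocks of size ≥ k + 1), so the partition is: 1 block(s) of size 1, 1 block(s) of size 3.
In nonincreasing order the block sizes are [3, 1].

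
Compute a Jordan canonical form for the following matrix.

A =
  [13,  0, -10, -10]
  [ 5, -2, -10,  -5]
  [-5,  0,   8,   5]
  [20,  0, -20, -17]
J_1(-2) ⊕ J_1(-2) ⊕ J_1(3) ⊕ J_1(3)

The characteristic polynomial is
  det(x·I − A) = x^4 - 2*x^3 - 11*x^2 + 12*x + 36 = (x - 3)^2*(x + 2)^2

Eigenvalues and multiplicities (the geometric multiplicity of λ is n − rank(A − λI), which equals the number of Jordan blocks for λ):
  λ = -2: algebraic multiplicity = 2, geometric multiplicity = 2
  λ = 3: algebraic multiplicity = 2, geometric multiplicity = 2

Determining the block sizes for each eigenvalue:
  λ = -2: gm = am = 2, so every block has size 1 → block sizes [1, 1]
  λ = 3: gm = am = 2, so every block has size 1 → block sizes [1, 1]

Assembling the blocks gives a Jordan form
J =
  [-2,  0, 0, 0]
  [ 0, -2, 0, 0]
  [ 0,  0, 3, 0]
  [ 0,  0, 0, 3]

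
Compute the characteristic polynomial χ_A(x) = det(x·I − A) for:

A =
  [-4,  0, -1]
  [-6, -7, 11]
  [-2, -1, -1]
x^3 + 12*x^2 + 48*x + 64

Expanding det(x·I − A) (e.g. by cofactor expansion or by noting that A is similar to its Jordan form J, which has the same characteristic polynomial as A) gives
  χ_A(x) = x^3 + 12*x^2 + 48*x + 64
which factors as (x + 4)^3. The eigenvalues (with algebraic multiplicities) are λ = -4 with multiplicity 3.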